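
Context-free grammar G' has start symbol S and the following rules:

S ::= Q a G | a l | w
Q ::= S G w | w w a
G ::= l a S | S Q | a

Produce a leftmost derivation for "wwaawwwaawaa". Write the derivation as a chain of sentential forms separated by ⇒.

S ⇒ QaG   [S ::= Q a G]
QaG ⇒ SGwaG   [Q ::= S G w]
SGwaG ⇒ QaGGwaG   [S ::= Q a G]
QaGGwaG ⇒ wwaaGGwaG   [Q ::= w w a]
wwaaGGwaG ⇒ wwaaSQGwaG   [G ::= S Q]
wwaaSQGwaG ⇒ wwaawQGwaG   [S ::= w]
wwaawQGwaG ⇒ wwaawwwaGwaG   [Q ::= w w a]
wwaawwwaGwaG ⇒ wwaawwwaawaG   [G ::= a]
wwaawwwaawaG ⇒ wwaawwwaawaa   [G ::= a]

S ⇒ QaG ⇒ SGwaG ⇒ QaGGwaG ⇒ wwaaGGwaG ⇒ wwaaSQGwaG ⇒ wwaawQGwaG ⇒ wwaawwwaGwaG ⇒ wwaawwwaawaG ⇒ wwaawwwaawaa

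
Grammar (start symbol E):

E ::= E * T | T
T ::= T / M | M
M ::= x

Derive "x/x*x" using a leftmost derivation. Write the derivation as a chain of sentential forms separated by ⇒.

E ⇒ E*T ⇒ T*T ⇒ T/M*T ⇒ M/M*T ⇒ x/M*T ⇒ x/x*T ⇒ x/x*M ⇒ x/x*x

E ⇒ E*T   [E ::= E * T]
E*T ⇒ T*T   [E ::= T]
T*T ⇒ T/M*T   [T ::= T / M]
T/M*T ⇒ M/M*T   [T ::= M]
M/M*T ⇒ x/M*T   [M ::= x]
x/M*T ⇒ x/x*T   [M ::= x]
x/x*T ⇒ x/x*M   [T ::= M]
x/x*M ⇒ x/x*x   [M ::= x]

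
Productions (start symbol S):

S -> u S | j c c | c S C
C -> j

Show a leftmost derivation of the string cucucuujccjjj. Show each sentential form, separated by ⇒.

S⇒cSC⇒cuSC⇒cucSCC⇒cucuSCC⇒cucucSCCC⇒cucucuSCCC⇒cucucuuSCCC⇒cucucuujccCCC⇒cucucuujccjCC⇒cucucuujccjjC⇒cucucuujccjjj

S ⇒ cSC   [S -> c S C]
cSC ⇒ cuSC   [S -> u S]
cuSC ⇒ cucSCC   [S -> c S C]
cucSCC ⇒ cucuSCC   [S -> u S]
cucuSCC ⇒ cucucSCCC   [S -> c S C]
cucucSCCC ⇒ cucucuSCCC   [S -> u S]
cucucuSCCC ⇒ cucucuuSCCC   [S -> u S]
cucucuuSCCC ⇒ cucucuujccCCC   [S -> j c c]
cucucuujccCCC ⇒ cucucuujccjCC   [C -> j]
cucucuujccjCC ⇒ cucucuujccjjC   [C -> j]
cucucuujccjjC ⇒ cucucuujccjjj   [C -> j]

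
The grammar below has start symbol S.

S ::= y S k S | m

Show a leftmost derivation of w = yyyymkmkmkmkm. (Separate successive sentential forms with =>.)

S => ySkS   [S ::= y S k S]
ySkS => yySkSkS   [S ::= y S k S]
yySkSkS => yyySkSkSkS   [S ::= y S k S]
yyySkSkSkS => yyyySkSkSkSkS   [S ::= y S k S]
yyyySkSkSkSkS => yyyymkSkSkSkS   [S ::= m]
yyyymkSkSkSkS => yyyymkmkSkSkS   [S ::= m]
yyyymkmkSkSkS => yyyymkmkmkSkS   [S ::= m]
yyyymkmkmkSkS => yyyymkmkmkmkS   [S ::= m]
yyyymkmkmkmkS => yyyymkmkmkmkm   [S ::= m]

S => ySkS => yySkSkS => yyySkSkSkS => yyyySkSkSkSkS => yyyymkSkSkSkS => yyyymkmkSkSkS => yyyymkmkmkSkS => yyyymkmkmkmkS => yyyymkmkmkmkm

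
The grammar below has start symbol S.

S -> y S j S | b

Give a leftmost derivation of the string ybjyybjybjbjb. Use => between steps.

S => ySjS   [S -> y S j S]
ySjS => ybjS   [S -> b]
ybjS => ybjySjS   [S -> y S j S]
ybjySjS => ybjyySjSjS   [S -> y S j S]
ybjyySjSjS => ybjyybjSjS   [S -> b]
ybjyybjSjS => ybjyybjySjSjS   [S -> y S j S]
ybjyybjySjSjS => ybjyybjybjSjS   [S -> b]
ybjyybjybjSjS => ybjyybjybjbjS   [S -> b]
ybjyybjybjbjS => ybjyybjybjbjb   [S -> b]

S => ySjS => ybjS => ybjySjS => ybjyySjSjS => ybjyybjSjS => ybjyybjySjSjS => ybjyybjybjSjS => ybjyybjybjbjS => ybjyybjybjbjb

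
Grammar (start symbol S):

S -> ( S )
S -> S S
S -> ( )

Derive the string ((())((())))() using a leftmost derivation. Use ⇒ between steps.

S ⇒ SS ⇒ (S)S ⇒ (SS)S ⇒ ((S)S)S ⇒ ((())S)S ⇒ ((())(S))S ⇒ ((())((S)))S ⇒ ((())((())))S ⇒ ((())((())))()

S ⇒ SS   [S -> S S]
SS ⇒ (S)S   [S -> ( S )]
(S)S ⇒ (SS)S   [S -> S S]
(SS)S ⇒ ((S)S)S   [S -> ( S )]
((S)S)S ⇒ ((())S)S   [S -> ( )]
((())S)S ⇒ ((())(S))S   [S -> ( S )]
((())(S))S ⇒ ((())((S)))S   [S -> ( S )]
((())((S)))S ⇒ ((())((())))S   [S -> ( )]
((())((())))S ⇒ ((())((())))()   [S -> ( )]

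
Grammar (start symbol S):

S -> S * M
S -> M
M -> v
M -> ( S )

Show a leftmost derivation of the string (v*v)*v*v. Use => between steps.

S => S*M => S*M*M => M*M*M => (S)*M*M => (S*M)*M*M => (M*M)*M*M => (v*M)*M*M => (v*v)*M*M => (v*v)*v*M => (v*v)*v*v

S => S*M   [S -> S * M]
S*M => S*M*M   [S -> S * M]
S*M*M => M*M*M   [S -> M]
M*M*M => (S)*M*M   [M -> ( S )]
(S)*M*M => (S*M)*M*M   [S -> S * M]
(S*M)*M*M => (M*M)*M*M   [S -> M]
(M*M)*M*M => (v*M)*M*M   [M -> v]
(v*M)*M*M => (v*v)*M*M   [M -> v]
(v*v)*M*M => (v*v)*v*M   [M -> v]
(v*v)*v*M => (v*v)*v*v   [M -> v]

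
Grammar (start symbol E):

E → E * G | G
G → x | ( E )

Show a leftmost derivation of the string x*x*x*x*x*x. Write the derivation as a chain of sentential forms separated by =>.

E => E*G   [E → E * G]
E*G => E*G*G   [E → E * G]
E*G*G => E*G*G*G   [E → E * G]
E*G*G*G => E*G*G*G*G   [E → E * G]
E*G*G*G*G => E*G*G*G*G*G   [E → E * G]
E*G*G*G*G*G => G*G*G*G*G*G   [E → G]
G*G*G*G*G*G => x*G*G*G*G*G   [G → x]
x*G*G*G*G*G => x*x*G*G*G*G   [G → x]
x*x*G*G*G*G => x*x*x*G*G*G   [G → x]
x*x*x*G*G*G => x*x*x*x*G*G   [G → x]
x*x*x*x*G*G => x*x*x*x*x*G   [G → x]
x*x*x*x*x*G => x*x*x*x*x*x   [G → x]

E => E*G => E*G*G => E*G*G*G => E*G*G*G*G => E*G*G*G*G*G => G*G*G*G*G*G => x*G*G*G*G*G => x*x*G*G*G*G => x*x*x*G*G*G => x*x*x*x*G*G => x*x*x*x*x*G => x*x*x*x*x*x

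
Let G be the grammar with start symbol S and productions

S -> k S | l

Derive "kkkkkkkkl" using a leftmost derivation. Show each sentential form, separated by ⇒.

S ⇒ kS ⇒ kkS ⇒ kkkS ⇒ kkkkS ⇒ kkkkkS ⇒ kkkkkkS ⇒ kkkkkkkS ⇒ kkkkkkkkS ⇒ kkkkkkkkl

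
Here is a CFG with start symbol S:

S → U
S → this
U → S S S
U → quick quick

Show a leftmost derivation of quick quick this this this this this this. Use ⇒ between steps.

S ⇒ U ⇒ S S S ⇒ U S S ⇒ S S S S S ⇒ U S S S S ⇒ S S S S S S S ⇒ U S S S S S S ⇒ quick quick S S S S S S ⇒ quick quick this S S S S S ⇒ quick quick this this S S S S ⇒ quick quick this this this S S S ⇒ quick quick this this this this S S ⇒ quick quick this this this this this S ⇒ quick quick this this this this this this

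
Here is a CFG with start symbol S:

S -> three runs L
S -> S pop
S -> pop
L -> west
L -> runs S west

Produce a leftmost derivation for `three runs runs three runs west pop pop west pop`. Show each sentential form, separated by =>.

S => S pop   [S -> S pop]
S pop => three runs L pop   [S -> three runs L]
three runs L pop => three runs runs S west pop   [L -> runs S west]
three runs runs S west pop => three runs runs S pop west pop   [S -> S pop]
three runs runs S pop west pop => three runs runs S pop pop west pop   [S -> S pop]
three runs runs S pop pop west pop => three runs runs three runs L pop pop west pop   [S -> three runs L]
three runs runs three runs L pop pop west pop => three runs runs three runs west pop pop west pop   [L -> west]

S => S pop => three runs L pop => three runs runs S west pop => three runs runs S pop west pop => three runs runs S pop pop west pop => three runs runs three runs L pop pop west pop => three runs runs three runs west pop pop west pop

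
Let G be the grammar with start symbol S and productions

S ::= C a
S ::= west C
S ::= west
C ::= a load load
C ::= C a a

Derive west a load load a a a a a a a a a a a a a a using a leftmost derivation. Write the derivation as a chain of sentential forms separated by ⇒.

S ⇒ west C ⇒ west C a a ⇒ west C a a a a ⇒ west C a a a a a a ⇒ west C a a a a a a a a ⇒ west C a a a a a a a a a a ⇒ west C a a a a a a a a a a a a ⇒ west C a a a a a a a a a a a a a a ⇒ west a load load a a a a a a a a a a a a a a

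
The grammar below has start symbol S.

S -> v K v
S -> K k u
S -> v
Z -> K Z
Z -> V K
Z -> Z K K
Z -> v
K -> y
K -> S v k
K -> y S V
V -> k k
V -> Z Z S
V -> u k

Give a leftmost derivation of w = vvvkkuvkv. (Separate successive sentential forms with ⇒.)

S ⇒ vKv   [S -> v K v]
vKv ⇒ vSvkv   [K -> S v k]
vSvkv ⇒ vKkuvkv   [S -> K k u]
vKkuvkv ⇒ vSvkkuvkv   [K -> S v k]
vSvkkuvkv ⇒ vvvkkuvkv   [S -> v]

S ⇒ vKv ⇒ vSvkv ⇒ vKkuvkv ⇒ vSvkkuvkv ⇒ vvvkkuvkv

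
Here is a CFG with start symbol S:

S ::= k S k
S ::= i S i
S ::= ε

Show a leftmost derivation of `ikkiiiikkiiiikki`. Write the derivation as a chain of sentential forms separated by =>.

S => iSi   [S ::= i S i]
iSi => ikSki   [S ::= k S k]
ikSki => ikkSkki   [S ::= k S k]
ikkSkki => ikkiSikki   [S ::= i S i]
ikkiSikki => ikkiiSiikki   [S ::= i S i]
ikkiiSiikki => ikkiiiSiiikki   [S ::= i S i]
ikkiiiSiiikki => ikkiiiiSiiiikki   [S ::= i S i]
ikkiiiiSiiiikki => ikkiiiikSkiiiikki   [S ::= k S k]
ikkiiiikSkiiiikki => ikkiiiikkiiiikki   [S ::= ε]

S=>iSi=>ikSki=>ikkSkki=>ikkiSikki=>ikkiiSiikki=>ikkiiiSiiikki=>ikkiiiiSiiiikki=>ikkiiiikSkiiiikki=>ikkiiiikkiiiikki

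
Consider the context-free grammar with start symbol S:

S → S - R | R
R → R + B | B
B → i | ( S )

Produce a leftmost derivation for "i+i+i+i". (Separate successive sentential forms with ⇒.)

S⇒R⇒R+B⇒R+B+B⇒R+B+B+B⇒B+B+B+B⇒i+B+B+B⇒i+i+B+B⇒i+i+i+B⇒i+i+i+i

S ⇒ R   [S → R]
R ⇒ R+B   [R → R + B]
R+B ⇒ R+B+B   [R → R + B]
R+B+B ⇒ R+B+B+B   [R → R + B]
R+B+B+B ⇒ B+B+B+B   [R → B]
B+B+B+B ⇒ i+B+B+B   [B → i]
i+B+B+B ⇒ i+i+B+B   [B → i]
i+i+B+B ⇒ i+i+i+B   [B → i]
i+i+i+B ⇒ i+i+i+i   [B → i]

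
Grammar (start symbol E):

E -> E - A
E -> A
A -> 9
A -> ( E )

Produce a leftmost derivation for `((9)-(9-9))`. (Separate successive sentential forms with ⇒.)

E ⇒ A   [E -> A]
A ⇒ (E)   [A -> ( E )]
(E) ⇒ (E-A)   [E -> E - A]
(E-A) ⇒ (A-A)   [E -> A]
(A-A) ⇒ ((E)-A)   [A -> ( E )]
((E)-A) ⇒ ((A)-A)   [E -> A]
((A)-A) ⇒ ((9)-A)   [A -> 9]
((9)-A) ⇒ ((9)-(E))   [A -> ( E )]
((9)-(E)) ⇒ ((9)-(E-A))   [E -> E - A]
((9)-(E-A)) ⇒ ((9)-(A-A))   [E -> A]
((9)-(A-A)) ⇒ ((9)-(9-A))   [A -> 9]
((9)-(9-A)) ⇒ ((9)-(9-9))   [A -> 9]

E⇒A⇒(E)⇒(E-A)⇒(A-A)⇒((E)-A)⇒((A)-A)⇒((9)-A)⇒((9)-(E))⇒((9)-(E-A))⇒((9)-(A-A))⇒((9)-(9-A))⇒((9)-(9-9))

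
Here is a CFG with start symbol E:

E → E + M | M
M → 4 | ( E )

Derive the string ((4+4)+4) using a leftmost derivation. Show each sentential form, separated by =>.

E => M => (E) => (E+M) => (M+M) => ((E)+M) => ((E+M)+M) => ((M+M)+M) => ((4+M)+M) => ((4+4)+M) => ((4+4)+4)

E => M   [E → M]
M => (E)   [M → ( E )]
(E) => (E+M)   [E → E + M]
(E+M) => (M+M)   [E → M]
(M+M) => ((E)+M)   [M → ( E )]
((E)+M) => ((E+M)+M)   [E → E + M]
((E+M)+M) => ((M+M)+M)   [E → M]
((M+M)+M) => ((4+M)+M)   [M → 4]
((4+M)+M) => ((4+4)+M)   [M → 4]
((4+4)+M) => ((4+4)+4)   [M → 4]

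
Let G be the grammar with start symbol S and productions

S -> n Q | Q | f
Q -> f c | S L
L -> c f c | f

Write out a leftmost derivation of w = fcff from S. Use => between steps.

S => Q => SL => QL => SLL => QLL => fcLL => fcfL => fcff

S => Q   [S -> Q]
Q => SL   [Q -> S L]
SL => QL   [S -> Q]
QL => SLL   [Q -> S L]
SLL => QLL   [S -> Q]
QLL => fcLL   [Q -> f c]
fcLL => fcfL   [L -> f]
fcfL => fcff   [L -> f]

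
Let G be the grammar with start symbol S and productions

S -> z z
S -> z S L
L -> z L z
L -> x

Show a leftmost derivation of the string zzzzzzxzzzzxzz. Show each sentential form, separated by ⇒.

S ⇒ zSL ⇒ zzSLL ⇒ zzzzLL ⇒ zzzzzLzL ⇒ zzzzzzLzzL ⇒ zzzzzzxzzL ⇒ zzzzzzxzzzLz ⇒ zzzzzzxzzzzLzz ⇒ zzzzzzxzzzzxzz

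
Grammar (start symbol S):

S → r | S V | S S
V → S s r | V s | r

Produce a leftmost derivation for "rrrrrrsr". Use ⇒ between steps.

S ⇒ SV   [S → S V]
SV ⇒ rV   [S → r]
rV ⇒ rSsr   [V → S s r]
rSsr ⇒ rSVsr   [S → S V]
rSVsr ⇒ rSSVsr   [S → S S]
rSSVsr ⇒ rSSSVsr   [S → S S]
rSSSVsr ⇒ rrSSVsr   [S → r]
rrSSVsr ⇒ rrSVSVsr   [S → S V]
rrSVSVsr ⇒ rrrVSVsr   [S → r]
rrrVSVsr ⇒ rrrrSVsr   [V → r]
rrrrSVsr ⇒ rrrrrVsr   [S → r]
rrrrrVsr ⇒ rrrrrrsr   [V → r]

S ⇒ SV ⇒ rV ⇒ rSsr ⇒ rSVsr ⇒ rSSVsr ⇒ rSSSVsr ⇒ rrSSVsr ⇒ rrSVSVsr ⇒ rrrVSVsr ⇒ rrrrSVsr ⇒ rrrrrVsr ⇒ rrrrrrsr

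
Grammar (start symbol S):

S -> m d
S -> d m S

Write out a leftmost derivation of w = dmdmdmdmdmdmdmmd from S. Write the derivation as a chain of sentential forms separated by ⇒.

S ⇒ dmS   [S -> d m S]
dmS ⇒ dmdmS   [S -> d m S]
dmdmS ⇒ dmdmdmS   [S -> d m S]
dmdmdmS ⇒ dmdmdmdmS   [S -> d m S]
dmdmdmdmS ⇒ dmdmdmdmdmS   [S -> d m S]
dmdmdmdmdmS ⇒ dmdmdmdmdmdmS   [S -> d m S]
dmdmdmdmdmdmS ⇒ dmdmdmdmdmdmdmS   [S -> d m S]
dmdmdmdmdmdmdmS ⇒ dmdmdmdmdmdmdmmd   [S -> m d]

S ⇒ dmS ⇒ dmdmS ⇒ dmdmdmS ⇒ dmdmdmdmS ⇒ dmdmdmdmdmS ⇒ dmdmdmdmdmdmS ⇒ dmdmdmdmdmdmdmS ⇒ dmdmdmdmdmdmdmmd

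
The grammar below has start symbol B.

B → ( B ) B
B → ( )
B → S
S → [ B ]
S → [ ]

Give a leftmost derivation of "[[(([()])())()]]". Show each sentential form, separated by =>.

B => S => [B] => [S] => [[B]] => [[(B)B]] => [[((B)B)B]] => [[((S)B)B]] => [[(([B])B)B]] => [[(([()])B)B]] => [[(([()])())B]] => [[(([()])())()]]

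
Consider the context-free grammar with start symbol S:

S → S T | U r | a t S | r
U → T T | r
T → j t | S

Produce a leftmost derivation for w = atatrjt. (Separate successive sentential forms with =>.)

S => ST => atST => atatST => atatrT => atatrjt

S => ST   [S → S T]
ST => atST   [S → a t S]
atST => atatST   [S → a t S]
atatST => atatrT   [S → r]
atatrT => atatrjt   [T → j t]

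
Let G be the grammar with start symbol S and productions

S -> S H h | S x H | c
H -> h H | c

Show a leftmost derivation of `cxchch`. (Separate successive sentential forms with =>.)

S => SHh => SxHHh => cxHHh => cxcHh => cxchHh => cxchch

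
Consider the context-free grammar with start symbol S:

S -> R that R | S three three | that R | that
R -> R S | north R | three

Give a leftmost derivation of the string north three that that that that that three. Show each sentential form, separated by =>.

S => R that R => R S that R => R S S that R => north R S S that R => north R S S S that R => north R S S S S that R => north three S S S S that R => north three that S S S that R => north three that that S S that R => north three that that that S that R => north three that that that that that R => north three that that that that that three

S => R that R   [S -> R that R]
R that R => R S that R   [R -> R S]
R S that R => R S S that R   [R -> R S]
R S S that R => north R S S that R   [R -> north R]
north R S S that R => north R S S S that R   [R -> R S]
north R S S S that R => north R S S S S that R   [R -> R S]
north R S S S S that R => north three S S S S that R   [R -> three]
north three S S S S that R => north three that S S S that R   [S -> that]
north three that S S S that R => north three that that S S that R   [S -> that]
north three that that S S that R => north three that that that S that R   [S -> that]
north three that that that S that R => north three that that that that that R   [S -> that]
north three that that that that that R => north three that that that that that three   [R -> three]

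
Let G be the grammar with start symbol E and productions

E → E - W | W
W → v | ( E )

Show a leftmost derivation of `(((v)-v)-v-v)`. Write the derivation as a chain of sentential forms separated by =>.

E => W => (E) => (E-W) => (E-W-W) => (W-W-W) => ((E)-W-W) => ((E-W)-W-W) => ((W-W)-W-W) => (((E)-W)-W-W) => (((W)-W)-W-W) => (((v)-W)-W-W) => (((v)-v)-W-W) => (((v)-v)-v-W) => (((v)-v)-v-v)

E => W   [E → W]
W => (E)   [W → ( E )]
(E) => (E-W)   [E → E - W]
(E-W) => (E-W-W)   [E → E - W]
(E-W-W) => (W-W-W)   [E → W]
(W-W-W) => ((E)-W-W)   [W → ( E )]
((E)-W-W) => ((E-W)-W-W)   [E → E - W]
((E-W)-W-W) => ((W-W)-W-W)   [E → W]
((W-W)-W-W) => (((E)-W)-W-W)   [W → ( E )]
(((E)-W)-W-W) => (((W)-W)-W-W)   [E → W]
(((W)-W)-W-W) => (((v)-W)-W-W)   [W → v]
(((v)-W)-W-W) => (((v)-v)-W-W)   [W → v]
(((v)-v)-W-W) => (((v)-v)-v-W)   [W → v]
(((v)-v)-v-W) => (((v)-v)-v-v)   [W → v]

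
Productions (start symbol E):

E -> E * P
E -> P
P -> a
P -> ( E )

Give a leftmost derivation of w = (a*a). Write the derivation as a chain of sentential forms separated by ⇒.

E ⇒ P ⇒ (E) ⇒ (E*P) ⇒ (P*P) ⇒ (a*P) ⇒ (a*a)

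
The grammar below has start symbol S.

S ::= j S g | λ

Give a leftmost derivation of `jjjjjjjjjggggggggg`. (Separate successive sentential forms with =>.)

S => jSg => jjSgg => jjjSggg => jjjjSgggg => jjjjjSggggg => jjjjjjSgggggg => jjjjjjjSggggggg => jjjjjjjjSgggggggg => jjjjjjjjjSggggggggg => jjjjjjjjjggggggggg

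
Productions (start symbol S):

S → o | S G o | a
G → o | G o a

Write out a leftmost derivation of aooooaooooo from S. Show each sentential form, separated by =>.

S => SGo   [S → S G o]
SGo => SGoGo   [S → S G o]
SGoGo => SGoGoGo   [S → S G o]
SGoGoGo => SGoGoGoGo   [S → S G o]
SGoGoGoGo => aGoGoGoGo   [S → a]
aGoGoGoGo => aooGoGoGo   [G → o]
aooGoGoGo => aooGoaoGoGo   [G → G o a]
aooGoaoGoGo => aooooaoGoGo   [G → o]
aooooaoGoGo => aooooaoooGo   [G → o]
aooooaoooGo => aooooaooooo   [G → o]

S=>SGo=>SGoGo=>SGoGoGo=>SGoGoGoGo=>aGoGoGoGo=>aooGoGoGo=>aooGoaoGoGo=>aooooaoGoGo=>aooooaoooGo=>aooooaooooo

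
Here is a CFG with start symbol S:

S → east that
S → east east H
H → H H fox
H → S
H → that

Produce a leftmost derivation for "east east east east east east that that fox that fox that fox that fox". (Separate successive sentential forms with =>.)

S => east east H   [S → east east H]
east east H => east east S   [H → S]
east east S => east east east east H   [S → east east H]
east east east east H => east east east east S   [H → S]
east east east east S => east east east east east east H   [S → east east H]
east east east east east east H => east east east east east east H H fox   [H → H H fox]
east east east east east east H H fox => east east east east east east H H fox H fox   [H → H H fox]
east east east east east east H H fox H fox => east east east east east east H H fox H fox H fox   [H → H H fox]
east east east east east east H H fox H fox H fox => east east east east east east H H fox H fox H fox H fox   [H → H H fox]
east east east east east east H H fox H fox H fox H fox => east east east east east east that H fox H fox H fox H fox   [H → that]
east east east east east east that H fox H fox H fox H fox => east east east east east east that that fox H fox H fox H fox   [H → that]
east east east east east east that that fox H fox H fox H fox => east east east east east east that that fox that fox H fox H fox   [H → that]
east east east east east east that that fox that fox H fox H fox => east east east east east east that that fox that fox that fox H fox   [H → that]
east east east east east east that that fox that fox that fox H fox => east east east east east east that that fox that fox that fox that fox   [H → that]

S => east east H => east east S => east east east east H => east east east east S => east east east east east east H => east east east east east east H H fox => east east east east east east H H fox H fox => east east east east east east H H fox H fox H fox => east east east east east east H H fox H fox H fox H fox => east east east east east east that H fox H fox H fox H fox => east east east east east east that that fox H fox H fox H fox => east east east east east east that that fox that fox H fox H fox => east east east east east east that that fox that fox that fox H fox => east east east east east east that that fox that fox that fox that fox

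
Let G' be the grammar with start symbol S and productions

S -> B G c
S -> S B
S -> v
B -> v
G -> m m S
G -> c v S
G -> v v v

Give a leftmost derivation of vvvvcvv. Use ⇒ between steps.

S ⇒ SB   [S -> S B]
SB ⇒ SBB   [S -> S B]
SBB ⇒ BGcBB   [S -> B G c]
BGcBB ⇒ vGcBB   [B -> v]
vGcBB ⇒ vvvvcBB   [G -> v v v]
vvvvcBB ⇒ vvvvcvB   [B -> v]
vvvvcvB ⇒ vvvvcvv   [B -> v]

S ⇒ SB ⇒ SBB ⇒ BGcBB ⇒ vGcBB ⇒ vvvvcBB ⇒ vvvvcvB ⇒ vvvvcvv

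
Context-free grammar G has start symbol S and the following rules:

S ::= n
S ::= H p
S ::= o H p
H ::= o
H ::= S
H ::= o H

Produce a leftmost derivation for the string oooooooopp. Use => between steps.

S => oHp => ooHp => oooHp => ooooHp => oooooHp => ooooooHp => ooooooSp => ooooooHpp => oooooooHpp => oooooooopp

S => oHp   [S ::= o H p]
oHp => ooHp   [H ::= o H]
ooHp => oooHp   [H ::= o H]
oooHp => ooooHp   [H ::= o H]
ooooHp => oooooHp   [H ::= o H]
oooooHp => ooooooHp   [H ::= o H]
ooooooHp => ooooooSp   [H ::= S]
ooooooSp => ooooooHpp   [S ::= H p]
ooooooHpp => oooooooHpp   [H ::= o H]
oooooooHpp => oooooooopp   [H ::= o]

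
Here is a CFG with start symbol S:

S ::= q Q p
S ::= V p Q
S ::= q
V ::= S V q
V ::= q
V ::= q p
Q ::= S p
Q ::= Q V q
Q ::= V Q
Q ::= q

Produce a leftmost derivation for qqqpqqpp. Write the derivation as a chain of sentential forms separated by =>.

S => qQp   [S ::= q Q p]
qQp => qVQp   [Q ::= V Q]
qVQp => qSVqQp   [V ::= S V q]
qSVqQp => qqVqQp   [S ::= q]
qqVqQp => qqqpqQp   [V ::= q p]
qqqpqQp => qqqpqSpp   [Q ::= S p]
qqqpqSpp => qqqpqqpp   [S ::= q]

S => qQp => qVQp => qSVqQp => qqVqQp => qqqpqQp => qqqpqSpp => qqqpqqpp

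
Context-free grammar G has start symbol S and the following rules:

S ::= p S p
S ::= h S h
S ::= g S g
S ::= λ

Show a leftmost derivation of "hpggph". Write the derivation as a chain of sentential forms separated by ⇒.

S⇒hSh⇒hpSph⇒hpgSgph⇒hpggph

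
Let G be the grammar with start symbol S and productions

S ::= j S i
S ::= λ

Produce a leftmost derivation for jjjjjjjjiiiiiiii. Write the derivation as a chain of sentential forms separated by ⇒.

S ⇒ jSi   [S ::= j S i]
jSi ⇒ jjSii   [S ::= j S i]
jjSii ⇒ jjjSiii   [S ::= j S i]
jjjSiii ⇒ jjjjSiiii   [S ::= j S i]
jjjjSiiii ⇒ jjjjjSiiiii   [S ::= j S i]
jjjjjSiiiii ⇒ jjjjjjSiiiiii   [S ::= j S i]
jjjjjjSiiiiii ⇒ jjjjjjjSiiiiiii   [S ::= j S i]
jjjjjjjSiiiiiii ⇒ jjjjjjjjSiiiiiiii   [S ::= j S i]
jjjjjjjjSiiiiiiii ⇒ jjjjjjjjiiiiiiii   [S ::= λ]

S ⇒ jSi ⇒ jjSii ⇒ jjjSiii ⇒ jjjjSiiii ⇒ jjjjjSiiiii ⇒ jjjjjjSiiiiii ⇒ jjjjjjjSiiiiiii ⇒ jjjjjjjjSiiiiiiii ⇒ jjjjjjjjiiiiiiii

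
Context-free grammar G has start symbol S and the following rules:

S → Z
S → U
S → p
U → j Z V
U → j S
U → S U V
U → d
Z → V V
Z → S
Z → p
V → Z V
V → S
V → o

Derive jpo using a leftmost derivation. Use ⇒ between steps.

S ⇒ Z   [S → Z]
Z ⇒ VV   [Z → V V]
VV ⇒ SV   [V → S]
SV ⇒ UV   [S → U]
UV ⇒ jSV   [U → j S]
jSV ⇒ jZV   [S → Z]
jZV ⇒ jpV   [Z → p]
jpV ⇒ jpo   [V → o]

S⇒Z⇒VV⇒SV⇒UV⇒jSV⇒jZV⇒jpV⇒jpo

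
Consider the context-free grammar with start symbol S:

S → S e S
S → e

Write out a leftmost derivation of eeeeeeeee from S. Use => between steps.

S => SeS => eeS => eeSeS => eeSeSeS => eeeeSeS => eeeeSeSeS => eeeeeeSeS => eeeeeeeeS => eeeeeeeee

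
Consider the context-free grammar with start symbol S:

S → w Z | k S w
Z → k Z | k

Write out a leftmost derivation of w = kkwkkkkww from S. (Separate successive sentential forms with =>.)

S => kSw => kkSww => kkwZww => kkwkZww => kkwkkZww => kkwkkkZww => kkwkkkkww

S => kSw   [S → k S w]
kSw => kkSww   [S → k S w]
kkSww => kkwZww   [S → w Z]
kkwZww => kkwkZww   [Z → k Z]
kkwkZww => kkwkkZww   [Z → k Z]
kkwkkZww => kkwkkkZww   [Z → k Z]
kkwkkkZww => kkwkkkkww   [Z → k]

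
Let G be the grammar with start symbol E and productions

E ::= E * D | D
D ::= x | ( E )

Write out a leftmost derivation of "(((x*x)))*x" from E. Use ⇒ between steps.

E ⇒ E*D ⇒ D*D ⇒ (E)*D ⇒ (D)*D ⇒ ((E))*D ⇒ ((D))*D ⇒ (((E)))*D ⇒ (((E*D)))*D ⇒ (((D*D)))*D ⇒ (((x*D)))*D ⇒ (((x*x)))*D ⇒ (((x*x)))*x

E ⇒ E*D   [E ::= E * D]
E*D ⇒ D*D   [E ::= D]
D*D ⇒ (E)*D   [D ::= ( E )]
(E)*D ⇒ (D)*D   [E ::= D]
(D)*D ⇒ ((E))*D   [D ::= ( E )]
((E))*D ⇒ ((D))*D   [E ::= D]
((D))*D ⇒ (((E)))*D   [D ::= ( E )]
(((E)))*D ⇒ (((E*D)))*D   [E ::= E * D]
(((E*D)))*D ⇒ (((D*D)))*D   [E ::= D]
(((D*D)))*D ⇒ (((x*D)))*D   [D ::= x]
(((x*D)))*D ⇒ (((x*x)))*D   [D ::= x]
(((x*x)))*D ⇒ (((x*x)))*x   [D ::= x]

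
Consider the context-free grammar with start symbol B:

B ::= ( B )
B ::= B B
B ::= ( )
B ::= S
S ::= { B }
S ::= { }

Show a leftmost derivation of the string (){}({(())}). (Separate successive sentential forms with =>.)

B => BB   [B ::= B B]
BB => ()B   [B ::= ( )]
()B => ()BB   [B ::= B B]
()BB => ()SB   [B ::= S]
()SB => (){}B   [S ::= { }]
(){}B => (){}(B)   [B ::= ( B )]
(){}(B) => (){}(S)   [B ::= S]
(){}(S) => (){}({B})   [S ::= { B }]
(){}({B}) => (){}({(B)})   [B ::= ( B )]
(){}({(B)}) => (){}({(())})   [B ::= ( )]

B=>BB=>()B=>()BB=>()SB=>(){}B=>(){}(B)=>(){}(S)=>(){}({B})=>(){}({(B)})=>(){}({(())})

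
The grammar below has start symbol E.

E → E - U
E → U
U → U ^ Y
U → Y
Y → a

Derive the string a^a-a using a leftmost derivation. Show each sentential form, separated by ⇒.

E ⇒ E-U   [E → E - U]
E-U ⇒ U-U   [E → U]
U-U ⇒ U^Y-U   [U → U ^ Y]
U^Y-U ⇒ Y^Y-U   [U → Y]
Y^Y-U ⇒ a^Y-U   [Y → a]
a^Y-U ⇒ a^a-U   [Y → a]
a^a-U ⇒ a^a-Y   [U → Y]
a^a-Y ⇒ a^a-a   [Y → a]

E ⇒ E-U ⇒ U-U ⇒ U^Y-U ⇒ Y^Y-U ⇒ a^Y-U ⇒ a^a-U ⇒ a^a-Y ⇒ a^a-a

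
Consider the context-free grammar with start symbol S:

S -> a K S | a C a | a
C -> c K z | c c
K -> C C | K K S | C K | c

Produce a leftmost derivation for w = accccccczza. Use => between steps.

S => aCa   [S -> a C a]
aCa => acKza   [C -> c K z]
acKza => acCKza   [K -> C K]
acCKza => acccKza   [C -> c c]
acccKza => acccCCza   [K -> C C]
acccCCza => acccccCza   [C -> c c]
acccccCza => accccccKzza   [C -> c K z]
accccccKzza => accccccczza   [K -> c]

S => aCa => acKza => acCKza => acccKza => acccCCza => acccccCza => accccccKzza => accccccczza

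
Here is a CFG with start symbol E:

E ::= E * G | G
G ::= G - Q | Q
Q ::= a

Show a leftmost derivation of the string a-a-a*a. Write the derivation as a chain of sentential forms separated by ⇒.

E ⇒ E*G ⇒ G*G ⇒ G-Q*G ⇒ G-Q-Q*G ⇒ Q-Q-Q*G ⇒ a-Q-Q*G ⇒ a-a-Q*G ⇒ a-a-a*G ⇒ a-a-a*Q ⇒ a-a-a*a

E ⇒ E*G   [E ::= E * G]
E*G ⇒ G*G   [E ::= G]
G*G ⇒ G-Q*G   [G ::= G - Q]
G-Q*G ⇒ G-Q-Q*G   [G ::= G - Q]
G-Q-Q*G ⇒ Q-Q-Q*G   [G ::= Q]
Q-Q-Q*G ⇒ a-Q-Q*G   [Q ::= a]
a-Q-Q*G ⇒ a-a-Q*G   [Q ::= a]
a-a-Q*G ⇒ a-a-a*G   [Q ::= a]
a-a-a*G ⇒ a-a-a*Q   [G ::= Q]
a-a-a*Q ⇒ a-a-a*a   [Q ::= a]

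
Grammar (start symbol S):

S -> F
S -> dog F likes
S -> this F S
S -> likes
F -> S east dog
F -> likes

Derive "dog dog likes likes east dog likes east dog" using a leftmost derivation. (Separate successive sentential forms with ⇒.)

S ⇒ F ⇒ S east dog ⇒ dog F likes east dog ⇒ dog S east dog likes east dog ⇒ dog dog F likes east dog likes east dog ⇒ dog dog likes likes east dog likes east dog

S ⇒ F   [S -> F]
F ⇒ S east dog   [F -> S east dog]
S east dog ⇒ dog F likes east dog   [S -> dog F likes]
dog F likes east dog ⇒ dog S east dog likes east dog   [F -> S east dog]
dog S east dog likes east dog ⇒ dog dog F likes east dog likes east dog   [S -> dog F likes]
dog dog F likes east dog likes east dog ⇒ dog dog likes likes east dog likes east dog   [F -> likes]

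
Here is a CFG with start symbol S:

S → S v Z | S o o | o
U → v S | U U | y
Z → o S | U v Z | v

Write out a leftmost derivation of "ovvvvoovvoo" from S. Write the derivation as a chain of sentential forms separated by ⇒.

S⇒Soo⇒SvZoo⇒SoovZoo⇒SvZoovZoo⇒SvZvZoovZoo⇒ovZvZoovZoo⇒ovvvZoovZoo⇒ovvvvoovZoo⇒ovvvvoovvoo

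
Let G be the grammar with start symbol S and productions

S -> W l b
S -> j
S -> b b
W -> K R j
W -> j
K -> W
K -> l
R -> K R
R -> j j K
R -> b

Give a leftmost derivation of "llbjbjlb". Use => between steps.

S => Wlb => KRjlb => WRjlb => KRjRjlb => lRjRjlb => lKRjRjlb => llRjRjlb => llbjRjlb => llbjbjlb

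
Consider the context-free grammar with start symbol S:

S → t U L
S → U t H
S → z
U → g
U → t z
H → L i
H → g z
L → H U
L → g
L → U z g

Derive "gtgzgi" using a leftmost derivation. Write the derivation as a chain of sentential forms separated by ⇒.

S ⇒ UtH ⇒ gtH ⇒ gtLi ⇒ gtUzgi ⇒ gtgzgi

S ⇒ UtH   [S → U t H]
UtH ⇒ gtH   [U → g]
gtH ⇒ gtLi   [H → L i]
gtLi ⇒ gtUzgi   [L → U z g]
gtUzgi ⇒ gtgzgi   [U → g]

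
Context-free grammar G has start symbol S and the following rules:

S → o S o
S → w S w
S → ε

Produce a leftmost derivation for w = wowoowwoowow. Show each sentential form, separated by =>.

S=>wSw=>woSow=>wowSwow=>wowoSowow=>wowooSoowow=>wowoowSwoowow=>wowoowwoowow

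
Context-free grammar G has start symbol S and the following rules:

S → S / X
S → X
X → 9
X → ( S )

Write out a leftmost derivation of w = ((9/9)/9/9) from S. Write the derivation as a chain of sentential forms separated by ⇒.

S⇒X⇒(S)⇒(S/X)⇒(S/X/X)⇒(X/X/X)⇒((S)/X/X)⇒((S/X)/X/X)⇒((X/X)/X/X)⇒((9/X)/X/X)⇒((9/9)/X/X)⇒((9/9)/9/X)⇒((9/9)/9/9)

S ⇒ X   [S → X]
X ⇒ (S)   [X → ( S )]
(S) ⇒ (S/X)   [S → S / X]
(S/X) ⇒ (S/X/X)   [S → S / X]
(S/X/X) ⇒ (X/X/X)   [S → X]
(X/X/X) ⇒ ((S)/X/X)   [X → ( S )]
((S)/X/X) ⇒ ((S/X)/X/X)   [S → S / X]
((S/X)/X/X) ⇒ ((X/X)/X/X)   [S → X]
((X/X)/X/X) ⇒ ((9/X)/X/X)   [X → 9]
((9/X)/X/X) ⇒ ((9/9)/X/X)   [X → 9]
((9/9)/X/X) ⇒ ((9/9)/9/X)   [X → 9]
((9/9)/9/X) ⇒ ((9/9)/9/9)   [X → 9]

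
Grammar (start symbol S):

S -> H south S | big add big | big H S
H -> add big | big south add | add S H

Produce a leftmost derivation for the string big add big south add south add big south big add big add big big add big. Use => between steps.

S => big H S => big add S H S => big add H south S H S => big add big south add south S H S => big add big south add south H south S H S => big add big south add south add big south S H S => big add big south add south add big south big add big H S => big add big south add south add big south big add big add big S => big add big south add south add big south big add big add big big add big

S => big H S   [S -> big H S]
big H S => big add S H S   [H -> add S H]
big add S H S => big add H south S H S   [S -> H south S]
big add H south S H S => big add big south add south S H S   [H -> big south add]
big add big south add south S H S => big add big south add south H south S H S   [S -> H south S]
big add big south add south H south S H S => big add big south add south add big south S H S   [H -> add big]
big add big south add south add big south S H S => big add big south add south add big south big add big H S   [S -> big add big]
big add big south add south add big south big add big H S => big add big south add south add big south big add big add big S   [H -> add big]
big add big south add south add big south big add big add big S => big add big south add south add big south big add big add big big add big   [S -> big add big]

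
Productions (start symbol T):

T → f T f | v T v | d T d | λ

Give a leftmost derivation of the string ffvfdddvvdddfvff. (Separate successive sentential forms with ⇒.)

T ⇒ fTf   [T → f T f]
fTf ⇒ ffTff   [T → f T f]
ffTff ⇒ ffvTvff   [T → v T v]
ffvTvff ⇒ ffvfTfvff   [T → f T f]
ffvfTfvff ⇒ ffvfdTdfvff   [T → d T d]
ffvfdTdfvff ⇒ ffvfddTddfvff   [T → d T d]
ffvfddTddfvff ⇒ ffvfdddTdddfvff   [T → d T d]
ffvfdddTdddfvff ⇒ ffvfdddvTvdddfvff   [T → v T v]
ffvfdddvTvdddfvff ⇒ ffvfdddvvdddfvff   [T → λ]

T ⇒ fTf ⇒ ffTff ⇒ ffvTvff ⇒ ffvfTfvff ⇒ ffvfdTdfvff ⇒ ffvfddTddfvff ⇒ ffvfdddTdddfvff ⇒ ffvfdddvTvdddfvff ⇒ ffvfdddvvdddfvff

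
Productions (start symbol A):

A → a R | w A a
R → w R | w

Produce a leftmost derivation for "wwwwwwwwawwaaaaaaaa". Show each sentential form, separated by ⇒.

A ⇒ wAa   [A → w A a]
wAa ⇒ wwAaa   [A → w A a]
wwAaa ⇒ wwwAaaa   [A → w A a]
wwwAaaa ⇒ wwwwAaaaa   [A → w A a]
wwwwAaaaa ⇒ wwwwwAaaaaa   [A → w A a]
wwwwwAaaaaa ⇒ wwwwwwAaaaaaa   [A → w A a]
wwwwwwAaaaaaa ⇒ wwwwwwwAaaaaaaa   [A → w A a]
wwwwwwwAaaaaaaa ⇒ wwwwwwwwAaaaaaaaa   [A → w A a]
wwwwwwwwAaaaaaaaa ⇒ wwwwwwwwaRaaaaaaaa   [A → a R]
wwwwwwwwaRaaaaaaaa ⇒ wwwwwwwwawRaaaaaaaa   [R → w R]
wwwwwwwwawRaaaaaaaa ⇒ wwwwwwwwawwaaaaaaaa   [R → w]

A⇒wAa⇒wwAaa⇒wwwAaaa⇒wwwwAaaaa⇒wwwwwAaaaaa⇒wwwwwwAaaaaaa⇒wwwwwwwAaaaaaaa⇒wwwwwwwwAaaaaaaaa⇒wwwwwwwwaRaaaaaaaa⇒wwwwwwwwawRaaaaaaaa⇒wwwwwwwwawwaaaaaaaa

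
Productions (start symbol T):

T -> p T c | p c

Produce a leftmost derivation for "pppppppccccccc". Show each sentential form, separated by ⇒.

T ⇒ pTc ⇒ ppTcc ⇒ pppTccc ⇒ ppppTcccc ⇒ pppppTccccc ⇒ ppppppTcccccc ⇒ pppppppccccccc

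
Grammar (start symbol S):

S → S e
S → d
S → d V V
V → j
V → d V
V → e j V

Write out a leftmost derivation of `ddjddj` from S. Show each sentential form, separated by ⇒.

S ⇒ dVV ⇒ ddVV ⇒ ddjV ⇒ ddjdV ⇒ ddjddV ⇒ ddjddj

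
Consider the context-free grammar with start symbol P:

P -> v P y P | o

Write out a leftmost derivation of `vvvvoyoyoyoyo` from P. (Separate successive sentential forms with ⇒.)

P ⇒ vPyP   [P -> v P y P]
vPyP ⇒ vvPyPyP   [P -> v P y P]
vvPyPyP ⇒ vvvPyPyPyP   [P -> v P y P]
vvvPyPyPyP ⇒ vvvvPyPyPyPyP   [P -> v P y P]
vvvvPyPyPyPyP ⇒ vvvvoyPyPyPyP   [P -> o]
vvvvoyPyPyPyP ⇒ vvvvoyoyPyPyP   [P -> o]
vvvvoyoyPyPyP ⇒ vvvvoyoyoyPyP   [P -> o]
vvvvoyoyoyPyP ⇒ vvvvoyoyoyoyP   [P -> o]
vvvvoyoyoyoyP ⇒ vvvvoyoyoyoyo   [P -> o]

P⇒vPyP⇒vvPyPyP⇒vvvPyPyPyP⇒vvvvPyPyPyPyP⇒vvvvoyPyPyPyP⇒vvvvoyoyPyPyP⇒vvvvoyoyoyPyP⇒vvvvoyoyoyoyP⇒vvvvoyoyoyoyo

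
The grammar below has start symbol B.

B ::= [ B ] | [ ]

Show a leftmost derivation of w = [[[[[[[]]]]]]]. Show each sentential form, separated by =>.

B => [B] => [[B]] => [[[B]]] => [[[[B]]]] => [[[[[B]]]]] => [[[[[[B]]]]]] => [[[[[[[]]]]]]]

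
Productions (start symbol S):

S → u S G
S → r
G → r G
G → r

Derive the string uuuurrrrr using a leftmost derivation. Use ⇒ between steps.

S⇒uSG⇒uuSGG⇒uuuSGGG⇒uuuuSGGGG⇒uuuurGGGG⇒uuuurrGGG⇒uuuurrrGG⇒uuuurrrrG⇒uuuurrrrr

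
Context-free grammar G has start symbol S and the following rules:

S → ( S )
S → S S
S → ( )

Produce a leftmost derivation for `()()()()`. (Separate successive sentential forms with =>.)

S => SS => SSS => SSSS => ()SSS => ()()SS => ()()()S => ()()()()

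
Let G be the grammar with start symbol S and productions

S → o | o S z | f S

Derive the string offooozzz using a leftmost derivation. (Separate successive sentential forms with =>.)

S=>oSz=>ofSz=>offSz=>offoSzz=>offooSzzz=>offooozzz

S => oSz   [S → o S z]
oSz => ofSz   [S → f S]
ofSz => offSz   [S → f S]
offSz => offoSzz   [S → o S z]
offoSzz => offooSzzz   [S → o S z]
offooSzzz => offooozzz   [S → o]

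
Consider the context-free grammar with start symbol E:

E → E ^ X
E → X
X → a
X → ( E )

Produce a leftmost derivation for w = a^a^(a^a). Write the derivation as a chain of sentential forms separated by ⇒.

E ⇒ E^X   [E → E ^ X]
E^X ⇒ E^X^X   [E → E ^ X]
E^X^X ⇒ X^X^X   [E → X]
X^X^X ⇒ a^X^X   [X → a]
a^X^X ⇒ a^a^X   [X → a]
a^a^X ⇒ a^a^(E)   [X → ( E )]
a^a^(E) ⇒ a^a^(E^X)   [E → E ^ X]
a^a^(E^X) ⇒ a^a^(X^X)   [E → X]
a^a^(X^X) ⇒ a^a^(a^X)   [X → a]
a^a^(a^X) ⇒ a^a^(a^a)   [X → a]

E ⇒ E^X ⇒ E^X^X ⇒ X^X^X ⇒ a^X^X ⇒ a^a^X ⇒ a^a^(E) ⇒ a^a^(E^X) ⇒ a^a^(X^X) ⇒ a^a^(a^X) ⇒ a^a^(a^a)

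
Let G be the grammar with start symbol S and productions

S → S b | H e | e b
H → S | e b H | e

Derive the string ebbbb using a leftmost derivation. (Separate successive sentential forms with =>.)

S => Sb   [S → S b]
Sb => Sbb   [S → S b]
Sbb => Sbbb   [S → S b]
Sbbb => ebbbb   [S → e b]

S=>Sb=>Sbb=>Sbbb=>ebbbb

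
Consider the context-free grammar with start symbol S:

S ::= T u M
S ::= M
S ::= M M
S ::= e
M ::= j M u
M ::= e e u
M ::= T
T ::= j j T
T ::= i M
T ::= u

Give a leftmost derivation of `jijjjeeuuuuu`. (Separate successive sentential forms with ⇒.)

S ⇒ M ⇒ jMu ⇒ jTu ⇒ jiMu ⇒ jijMuu ⇒ jijjMuuu ⇒ jijjjMuuuu ⇒ jijjjeeuuuuu

S ⇒ M   [S ::= M]
M ⇒ jMu   [M ::= j M u]
jMu ⇒ jTu   [M ::= T]
jTu ⇒ jiMu   [T ::= i M]
jiMu ⇒ jijMuu   [M ::= j M u]
jijMuu ⇒ jijjMuuu   [M ::= j M u]
jijjMuuu ⇒ jijjjMuuuu   [M ::= j M u]
jijjjMuuuu ⇒ jijjjeeuuuuu   [M ::= e e u]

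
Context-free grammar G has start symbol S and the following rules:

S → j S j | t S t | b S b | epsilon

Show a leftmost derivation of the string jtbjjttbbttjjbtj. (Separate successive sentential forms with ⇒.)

S ⇒ jSj ⇒ jtStj ⇒ jtbSbtj ⇒ jtbjSjbtj ⇒ jtbjjSjjbtj ⇒ jtbjjtStjjbtj ⇒ jtbjjttSttjjbtj ⇒ jtbjjttbSbttjjbtj ⇒ jtbjjttbbttjjbtj

S ⇒ jSj   [S → j S j]
jSj ⇒ jtStj   [S → t S t]
jtStj ⇒ jtbSbtj   [S → b S b]
jtbSbtj ⇒ jtbjSjbtj   [S → j S j]
jtbjSjbtj ⇒ jtbjjSjjbtj   [S → j S j]
jtbjjSjjbtj ⇒ jtbjjtStjjbtj   [S → t S t]
jtbjjtStjjbtj ⇒ jtbjjttSttjjbtj   [S → t S t]
jtbjjttSttjjbtj ⇒ jtbjjttbSbttjjbtj   [S → b S b]
jtbjjttbSbttjjbtj ⇒ jtbjjttbbttjjbtj   [S → epsilon]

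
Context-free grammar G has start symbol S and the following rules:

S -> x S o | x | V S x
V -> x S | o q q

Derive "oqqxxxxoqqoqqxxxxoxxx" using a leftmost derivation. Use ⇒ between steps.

S ⇒ VSx   [S -> V S x]
VSx ⇒ oqqSx   [V -> o q q]
oqqSx ⇒ oqqVSxx   [S -> V S x]
oqqVSxx ⇒ oqqxSSxx   [V -> x S]
oqqxSSxx ⇒ oqqxxSoSxx   [S -> x S o]
oqqxxSoSxx ⇒ oqqxxVSxoSxx   [S -> V S x]
oqqxxVSxoSxx ⇒ oqqxxxSSxoSxx   [V -> x S]
oqqxxxSSxoSxx ⇒ oqqxxxxSxoSxx   [S -> x]
oqqxxxxSxoSxx ⇒ oqqxxxxVSxxoSxx   [S -> V S x]
oqqxxxxVSxxoSxx ⇒ oqqxxxxoqqSxxoSxx   [V -> o q q]
oqqxxxxoqqSxxoSxx ⇒ oqqxxxxoqqVSxxxoSxx   [S -> V S x]
oqqxxxxoqqVSxxxoSxx ⇒ oqqxxxxoqqoqqSxxxoSxx   [V -> o q q]
oqqxxxxoqqoqqSxxxoSxx ⇒ oqqxxxxoqqoqqxxxxoSxx   [S -> x]
oqqxxxxoqqoqqxxxxoSxx ⇒ oqqxxxxoqqoqqxxxxoxxx   [S -> x]

S ⇒ VSx ⇒ oqqSx ⇒ oqqVSxx ⇒ oqqxSSxx ⇒ oqqxxSoSxx ⇒ oqqxxVSxoSxx ⇒ oqqxxxSSxoSxx ⇒ oqqxxxxSxoSxx ⇒ oqqxxxxVSxxoSxx ⇒ oqqxxxxoqqSxxoSxx ⇒ oqqxxxxoqqVSxxxoSxx ⇒ oqqxxxxoqqoqqSxxxoSxx ⇒ oqqxxxxoqqoqqxxxxoSxx ⇒ oqqxxxxoqqoqqxxxxoxxx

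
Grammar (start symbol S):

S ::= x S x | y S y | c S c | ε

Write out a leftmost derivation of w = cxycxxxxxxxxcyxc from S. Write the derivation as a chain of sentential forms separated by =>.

S => cSc   [S ::= c S c]
cSc => cxSxc   [S ::= x S x]
cxSxc => cxySyxc   [S ::= y S y]
cxySyxc => cxycScyxc   [S ::= c S c]
cxycScyxc => cxycxSxcyxc   [S ::= x S x]
cxycxSxcyxc => cxycxxSxxcyxc   [S ::= x S x]
cxycxxSxxcyxc => cxycxxxSxxxcyxc   [S ::= x S x]
cxycxxxSxxxcyxc => cxycxxxxSxxxxcyxc   [S ::= x S x]
cxycxxxxSxxxxcyxc => cxycxxxxxxxxcyxc   [S ::= ε]

S => cSc => cxSxc => cxySyxc => cxycScyxc => cxycxSxcyxc => cxycxxSxxcyxc => cxycxxxSxxxcyxc => cxycxxxxSxxxxcyxc => cxycxxxxxxxxcyxc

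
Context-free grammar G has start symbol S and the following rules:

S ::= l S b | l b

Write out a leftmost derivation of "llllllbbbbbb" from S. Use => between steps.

S => lSb   [S ::= l S b]
lSb => llSbb   [S ::= l S b]
llSbb => lllSbbb   [S ::= l S b]
lllSbbb => llllSbbbb   [S ::= l S b]
llllSbbbb => lllllSbbbbb   [S ::= l S b]
lllllSbbbbb => llllllbbbbbb   [S ::= l b]

S=>lSb=>llSbb=>lllSbbb=>llllSbbbb=>lllllSbbbbb=>llllllbbbbbb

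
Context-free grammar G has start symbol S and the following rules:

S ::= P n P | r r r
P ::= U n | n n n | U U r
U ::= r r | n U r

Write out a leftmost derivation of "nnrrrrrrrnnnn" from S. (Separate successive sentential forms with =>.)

S => PnP   [S ::= P n P]
PnP => UUrnP   [P ::= U U r]
UUrnP => nUrUrnP   [U ::= n U r]
nUrUrnP => nnUrrUrnP   [U ::= n U r]
nnUrrUrnP => nnrrrrUrnP   [U ::= r r]
nnrrrrUrnP => nnrrrrrrrnP   [U ::= r r]
nnrrrrrrrnP => nnrrrrrrrnnnn   [P ::= n n n]

S => PnP => UUrnP => nUrUrnP => nnUrrUrnP => nnrrrrUrnP => nnrrrrrrrnP => nnrrrrrrrnnnn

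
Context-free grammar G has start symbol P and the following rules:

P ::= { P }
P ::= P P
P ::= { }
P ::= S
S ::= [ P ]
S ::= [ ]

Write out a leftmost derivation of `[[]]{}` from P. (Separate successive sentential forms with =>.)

P=>PP=>SP=>[P]P=>[S]P=>[[]]P=>[[]]{}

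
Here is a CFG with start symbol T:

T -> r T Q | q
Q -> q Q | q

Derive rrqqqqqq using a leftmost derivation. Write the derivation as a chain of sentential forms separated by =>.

T => rTQ => rrTQQ => rrqQQ => rrqqQQ => rrqqqQ => rrqqqqQ => rrqqqqqQ => rrqqqqqq

T => rTQ   [T -> r T Q]
rTQ => rrTQQ   [T -> r T Q]
rrTQQ => rrqQQ   [T -> q]
rrqQQ => rrqqQQ   [Q -> q Q]
rrqqQQ => rrqqqQ   [Q -> q]
rrqqqQ => rrqqqqQ   [Q -> q Q]
rrqqqqQ => rrqqqqqQ   [Q -> q Q]
rrqqqqqQ => rrqqqqqq   [Q -> q]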